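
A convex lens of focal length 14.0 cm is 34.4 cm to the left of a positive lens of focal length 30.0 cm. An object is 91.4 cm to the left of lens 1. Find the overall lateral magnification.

m = -0.447

Lens 1: 1/d_i1 = 1/(14.0) − 1/(91.4) = 0.06049, so d_i1 = 16.53 cm; m₁ = −d_i1/d_o1 = -0.1809.
d_o2 = 34.4 − (16.53) = 17.87 cm.
Lens 2: 1/d_i2 = 1/(30.0) − 1/(17.87) = -0.02263, so d_i2 = -44.20 cm; m₂ = −d_i2/d_o2 = +2.473.
m = m₁·m₂ = (-0.1809)(+2.473) = -0.447.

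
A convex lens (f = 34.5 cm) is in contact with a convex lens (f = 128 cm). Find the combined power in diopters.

P₁ = 1/f₁ = 1/(0.345 m) = +2.899 D; P₂ = 1/f₂ = 1/(1.28 m) = +0.7812 D.
For thin lenses in contact, P = P₁ + P₂ = (+2.899) + (+0.7812) = +3.68 D.

P = +3.68 D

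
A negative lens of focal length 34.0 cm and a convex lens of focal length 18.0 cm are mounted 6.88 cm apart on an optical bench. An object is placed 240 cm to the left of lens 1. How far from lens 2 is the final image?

35.4 cm

Lens 1 is diverging, so f₁ = −34.0 cm.
Lens 1: 1/d_i1 = 1/f₁ − 1/d_o1 = 1/(-34.0) − 1/(240) = -0.03358, so d_i1 = -29.78 cm.
The intermediate image is 29.78 cm to the left of lens 1 (virtual), which is 6.88 − (-29.78) = 36.66 cm to the left of lens 2, so d_o2 = +36.66 cm.
Lens 2: 1/d_i2 = 1/f₂ − 1/d_o2 = 1/(18.0) − 1/(36.66) = 0.02828, so d_i2 = 35.4 cm.
The final image is real, 35.4 cm to the right of lens 2 (overall magnification ≈ -0.12).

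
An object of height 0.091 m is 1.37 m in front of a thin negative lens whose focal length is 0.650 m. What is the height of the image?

0.0293 m

For a negative lens, f = -0.650 m.
1/d_i = 1/f − 1/d_o = 1/(-0.6500) − 1/(1.37) = -2.268, so d_i = -0.4408 m.
m = −d_i/d_o = +0.3218.
|h_i| = |m|·h_o = 0.3218 × 0.091 = 0.0293 m. The image is virtual, upright and reduced, on the same side as the object.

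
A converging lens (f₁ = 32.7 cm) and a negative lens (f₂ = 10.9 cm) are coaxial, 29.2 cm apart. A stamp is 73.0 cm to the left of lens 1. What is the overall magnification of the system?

m = +0.462

Lens 1: 1/d_i1 = 1/(32.7) − 1/(73.0) = 0.01688, so d_i1 = 59.23 cm; m₁ = −d_i1/d_o1 = -0.8114.
d_o2 = 29.2 − (59.23) = -30.03 cm (virtual object).
f₂ = −10.9 cm (diverging).
Lens 2: 1/d_i2 = 1/(-10.9) − 1/(-30.03) = -0.05844, so d_i2 = -17.11 cm; m₂ = −d_i2/d_o2 = -0.5698.
m = m₁·m₂ = (-0.8114)(-0.5698) = +0.462.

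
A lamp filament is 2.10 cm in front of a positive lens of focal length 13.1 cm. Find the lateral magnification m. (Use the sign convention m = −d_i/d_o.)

1/d_i = 1/f − 1/d_o = 1/(13.10) − 1/(2.10) = -0.3999, so d_i = -2.501 cm.
m = −d_i/d_o = −(-2.501)/(2.10) = +1.19.
The image is virtual, upright and enlarged, on the same side as the object.

m = +1.19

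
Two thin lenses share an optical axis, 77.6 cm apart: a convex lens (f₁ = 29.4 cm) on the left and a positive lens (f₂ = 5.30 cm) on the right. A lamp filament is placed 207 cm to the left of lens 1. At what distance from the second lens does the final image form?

6.04 cm

Lens 1: 1/d_i1 = 1/f₁ − 1/d_o1 = 1/(29.4) − 1/(207) = 0.02918, so d_i1 = 34.27 cm.
The intermediate image is 34.27 cm to the right of lens 1, which is 77.6 − (34.27) = 43.33 cm to the left of lens 2, so d_o2 = +43.33 cm.
Lens 2: 1/d_i2 = 1/f₂ − 1/d_o2 = 1/(5.30) − 1/(43.33) = 0.1656, so d_i2 = 6.04 cm.
The final image is real, 6.04 cm to the right of lens 2 (overall magnification ≈ 0.023).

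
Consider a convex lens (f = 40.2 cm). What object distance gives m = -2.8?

m = −d_i/d_o ⇒ d_i = −m·d_o.
1/f = 1/d_o + 1/d_i = 1/d_o − 1/(m·d_o) = (1 − 1/m)/d_o, so d_o = f(1 − 1/m) = (40.20)(1 − 1/(-2.8)) = 54.6 cm.

54.6 cm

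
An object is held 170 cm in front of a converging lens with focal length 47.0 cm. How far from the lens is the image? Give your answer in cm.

Lens equation: 1/s_i = 1/f − 1/s_o = 1/(47.00) − 1/(170) = 0.02128 − 0.005882 = 0.01539, so s_i = 65.0 cm.
The image is real, inverted and reduced, on the far side of the lens.

65.0 cm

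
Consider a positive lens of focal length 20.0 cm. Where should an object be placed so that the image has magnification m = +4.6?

15.7 cm

m = −d_i/d_o ⇒ d_i = −m·d_o.
1/f = 1/d_o + 1/d_i = 1/d_o − 1/(m·d_o) = (1 − 1/m)/d_o, so d_o = f(1 − 1/m) = (20.00)(1 − 1/(+4.6)) = 15.7 cm.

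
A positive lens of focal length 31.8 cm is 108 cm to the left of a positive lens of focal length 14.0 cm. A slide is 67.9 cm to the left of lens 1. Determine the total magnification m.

Lens 1: 1/d_i1 = 1/(31.8) − 1/(67.9) = 0.01672, so d_i1 = 59.81 cm; m₁ = −d_i1/d_o1 = -0.8809.
d_o2 = 108 − (59.81) = 48.19 cm.
Lens 2: 1/d_i2 = 1/(14.0) − 1/(48.19) = 0.05068, so d_i2 = 19.73 cm; m₂ = −d_i2/d_o2 = -0.4095.
m = m₁·m₂ = (-0.8809)(-0.4095) = +0.361.

m = +0.361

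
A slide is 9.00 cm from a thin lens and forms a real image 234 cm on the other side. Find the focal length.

f = 8.67 cm (converging)

Real image ⇒ d_i = +234 cm.
1/f = 1/d_o + 1/d_i = 1/(9.00) + 1/(234) = 0.1154, so f = 8.67 cm.
Since f is positive, the thin lens is converging.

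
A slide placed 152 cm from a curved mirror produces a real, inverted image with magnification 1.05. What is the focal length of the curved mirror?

m = −d_i/d_o ⇒ d_i = −m·d_o = −(-1.05)·(152) = 159.6 cm.
1/f = 1/d_o + 1/d_i = 1/(152) + 1/(159.6) = 0.01284, so f = 77.9 cm.
Since f is positive, the curved mirror is concave.

f = 77.9 cm (concave)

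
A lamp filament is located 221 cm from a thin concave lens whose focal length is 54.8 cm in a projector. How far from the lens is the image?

For a concave lens, f = -54.8 cm.
Thin-lens equation: 1/q = 1/f − 1/p = 1/(-54.80) − 1/(221) = -0.01825 − 0.004525 = -0.02277, so q = -43.9 cm.
The image is virtual, upright and reduced, on the same side as the object.

43.9 cm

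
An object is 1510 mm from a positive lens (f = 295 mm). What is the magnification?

m = -0.243

1/d_i = 1/f − 1/d_o = 1/(295.0) − 1/(1510) = 0.002728, so d_i = 366.6 mm.
m = −d_i/d_o = −(366.6)/(1510) = -0.243.
The image is real, inverted and reduced, on the far side of the lens.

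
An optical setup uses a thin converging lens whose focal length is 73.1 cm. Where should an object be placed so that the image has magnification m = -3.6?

93.4 cm

m = −d_i/d_o ⇒ d_i = −m·d_o.
1/f = 1/d_o + 1/d_i = 1/d_o − 1/(m·d_o) = (1 − 1/m)/d_o, so d_o = f(1 − 1/m) = (73.10)(1 − 1/(-3.6)) = 93.4 cm.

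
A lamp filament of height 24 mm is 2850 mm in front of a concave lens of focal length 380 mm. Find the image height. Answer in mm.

2.82 mm

For a concave lens, f = -380 mm.
1/d_i = 1/f − 1/d_o = 1/(-380.0) − 1/(2850) = -0.002982, so d_i = -335.3 mm.
m = −d_i/d_o = +0.1176.
|h_i| = |m|·h_o = 0.1176 × 24 = 2.82 mm. The image is virtual, upright and reduced, on the same side as the object.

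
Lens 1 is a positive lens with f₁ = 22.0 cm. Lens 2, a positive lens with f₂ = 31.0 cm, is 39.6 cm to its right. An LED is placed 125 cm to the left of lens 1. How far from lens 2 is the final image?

22.1 cm

Lens 1: 1/d_i1 = 1/f₁ − 1/d_o1 = 1/(22.0) − 1/(125) = 0.03745, so d_i1 = 26.70 cm.
The intermediate image is 26.70 cm to the right of lens 1, which is 39.6 − (26.70) = 12.90 cm to the left of lens 2, so d_o2 = +12.90 cm.
Lens 2: 1/d_i2 = 1/f₂ − 1/d_o2 = 1/(31.0) − 1/(12.90) = -0.04526, so d_i2 = -22.1 cm.
The final image is virtual, 22.1 cm to the left of lens 2 (overall magnification ≈ -0.37).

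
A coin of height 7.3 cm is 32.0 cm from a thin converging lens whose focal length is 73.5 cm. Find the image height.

12.9 cm

1/d_i = 1/f − 1/d_o = 1/(73.50) − 1/(32.0) = -0.01764, so d_i = -56.67 cm.
m = −d_i/d_o = +1.771.
|h_i| = |m|·h_o = 1.771 × 7.3 = 12.9 cm. The image is virtual, upright and enlarged, on the same side as the object.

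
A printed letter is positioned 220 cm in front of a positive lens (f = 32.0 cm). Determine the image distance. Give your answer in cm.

Lens equation: 1/v = 1/f − 1/u = 1/(32.00) − 1/(220) = 0.03125 − 0.004545 = 0.02670, so v = 37.4 cm.
The image is real, inverted and reduced, on the far side of the lens.

37.4 cm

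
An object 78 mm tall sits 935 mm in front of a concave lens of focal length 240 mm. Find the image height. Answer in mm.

For a concave lens, f = -240 mm.
1/d_i = 1/f − 1/d_o = 1/(-240.0) − 1/(935) = -0.005236, so d_i = -191.0 mm.
m = −d_i/d_o = +0.2043.
|h_i| = |m|·h_o = 0.2043 × 78 = 15.9 mm. The image is virtual, upright and reduced, on the same side as the object.

15.9 mm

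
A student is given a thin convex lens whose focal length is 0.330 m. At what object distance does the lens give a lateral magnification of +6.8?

m = −d_i/d_o ⇒ d_i = −m·d_o.
1/f = 1/d_o + 1/d_i = 1/d_o − 1/(m·d_o) = (1 − 1/m)/d_o, so d_o = f(1 − 1/m) = (0.3300)(1 − 1/(+6.8)) = 0.281 m.

0.281 m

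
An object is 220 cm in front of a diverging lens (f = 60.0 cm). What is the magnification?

For a diverging lens, f = -60.0 cm.
1/d_i = 1/f − 1/d_o = 1/(-60.00) − 1/(220) = -0.02121, so d_i = -47.14 cm.
m = −d_i/d_o = −(-47.14)/(220) = +0.214.
The image is virtual, upright and reduced, on the same side as the object.

m = +0.214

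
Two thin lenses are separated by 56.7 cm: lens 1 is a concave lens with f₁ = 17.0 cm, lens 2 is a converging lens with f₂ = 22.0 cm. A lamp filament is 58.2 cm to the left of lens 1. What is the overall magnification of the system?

f₁ = −17.0 cm (diverging).
Lens 1: 1/d_i1 = 1/(-17.0) − 1/(58.2) = -0.07601, so d_i1 = -13.16 cm; m₁ = −d_i1/d_o1 = +0.2261.
d_o2 = 56.7 − (-13.16) = 69.86 cm.
Lens 2: 1/d_i2 = 1/(22.0) − 1/(69.86) = 0.03114, so d_i2 = 32.11 cm; m₂ = −d_i2/d_o2 = -0.4597.
m = m₁·m₂ = (+0.2261)(-0.4597) = -0.104.

m = -0.104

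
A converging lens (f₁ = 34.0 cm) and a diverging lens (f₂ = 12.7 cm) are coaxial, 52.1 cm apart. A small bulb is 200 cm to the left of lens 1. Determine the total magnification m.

m = -0.109

Lens 1: 1/d_i1 = 1/(34.0) − 1/(200) = 0.02441, so d_i1 = 40.96 cm; m₁ = −d_i1/d_o1 = -0.2048.
d_o2 = 52.1 − (40.96) = 11.14 cm.
f₂ = −12.7 cm (diverging).
Lens 2: 1/d_i2 = 1/(-12.7) − 1/(11.14) = -0.1685, so d_i2 = -5.934 cm; m₂ = −d_i2/d_o2 = +0.5327.
m = m₁·m₂ = (-0.2048)(+0.5327) = -0.109.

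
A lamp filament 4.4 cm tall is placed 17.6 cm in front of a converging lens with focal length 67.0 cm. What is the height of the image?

1/d_i = 1/f − 1/d_o = 1/(67.00) − 1/(17.6) = -0.04189, so d_i = -23.87 cm.
m = −d_i/d_o = +1.356.
|h_i| = |m|·h_o = 1.356 × 4.4 = 5.97 cm. The image is virtual, upright and enlarged, on the same side as the object.

5.97 cm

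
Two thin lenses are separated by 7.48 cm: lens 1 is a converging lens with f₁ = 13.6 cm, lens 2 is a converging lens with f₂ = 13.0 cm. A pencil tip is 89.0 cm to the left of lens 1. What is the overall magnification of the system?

Lens 1: 1/d_i1 = 1/(13.6) − 1/(89.0) = 0.06229, so d_i1 = 16.05 cm; m₁ = −d_i1/d_o1 = -0.1803.
d_o2 = 7.48 − (16.05) = -8.570 cm (virtual object).
Lens 2: 1/d_i2 = 1/(13.0) − 1/(-8.570) = 0.1936, so d_i2 = 5.165 cm; m₂ = −d_i2/d_o2 = +0.6027.
m = m₁·m₂ = (-0.1803)(+0.6027) = -0.109.

m = -0.109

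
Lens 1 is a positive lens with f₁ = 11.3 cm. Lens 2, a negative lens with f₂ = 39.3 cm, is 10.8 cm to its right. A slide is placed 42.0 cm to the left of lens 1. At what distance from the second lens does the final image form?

Lens 1: 1/d_i1 = 1/f₁ − 1/d_o1 = 1/(11.3) − 1/(42.0) = 0.06469, so d_i1 = 15.46 cm.
The intermediate image is 15.46 cm to the right of lens 1, which lies 4.660 cm to the right of lens 2 — a virtual object — so d_o2 = −4.660 cm.
Lens 2 is diverging, so f₂ = −39.3 cm.
Lens 2: 1/d_i2 = 1/f₂ − 1/d_o2 = 1/(-39.3) − 1/(-4.660) = 0.1891, so d_i2 = 5.29 cm.
The final image is real, 5.29 cm to the right of lens 2 (overall magnification ≈ -0.42).

5.29 cm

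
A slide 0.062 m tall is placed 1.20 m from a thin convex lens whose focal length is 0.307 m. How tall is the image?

0.0213 m

1/d_i = 1/f − 1/d_o = 1/(0.3070) − 1/(1.20) = 2.424, so d_i = 0.4125 m.
m = −d_i/d_o = -0.3438.
|h_i| = |m|·h_o = 0.3438 × 0.062 = 0.0213 m. The image is real, inverted and reduced, on the far side of the lens.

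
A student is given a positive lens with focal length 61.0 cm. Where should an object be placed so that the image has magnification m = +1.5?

20.3 cm

m = −d_i/d_o ⇒ d_i = −m·d_o.
1/f = 1/d_o + 1/d_i = 1/d_o − 1/(m·d_o) = (1 − 1/m)/d_o, so d_o = f(1 − 1/m) = (61.00)(1 − 1/(+1.5)) = 20.3 cm.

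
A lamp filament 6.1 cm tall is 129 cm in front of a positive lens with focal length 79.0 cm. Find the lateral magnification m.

m = -1.58

1/d_i = 1/f − 1/d_o = 1/(79.00) − 1/(129) = 0.004906, so d_i = 203.8 cm.
m = −d_i/d_o = −(203.8)/(129) = -1.58.
The image is real, inverted and enlarged, on the far side of the lens.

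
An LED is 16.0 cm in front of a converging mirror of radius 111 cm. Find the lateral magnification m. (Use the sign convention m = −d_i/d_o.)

m = +1.41

f = R/2 = 111/2 = 55.50 cm.
1/d_i = 1/f − 1/d_o = 1/(55.50) − 1/(16.0) = -0.04448, so d_i = -22.48 cm.
m = −d_i/d_o = −(-22.48)/(16.0) = +1.41.
The image is virtual, upright and enlarged, behind the mirror.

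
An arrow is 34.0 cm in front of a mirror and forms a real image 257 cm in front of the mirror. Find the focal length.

Real image ⇒ d_i = +257 cm.
1/f = 1/d_o + 1/d_i = 1/(34.0) + 1/(257) = 0.03330, so f = 30.0 cm.
Since f is positive, the mirror is concave.

f = 30.0 cm (concave)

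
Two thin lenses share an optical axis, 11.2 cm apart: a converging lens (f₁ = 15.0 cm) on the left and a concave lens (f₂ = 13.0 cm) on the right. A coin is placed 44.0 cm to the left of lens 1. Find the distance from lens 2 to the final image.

Lens 1: 1/d_i1 = 1/f₁ − 1/d_o1 = 1/(15.0) − 1/(44.0) = 0.04394, so d_i1 = 22.76 cm.
The intermediate image is 22.76 cm to the right of lens 1, which lies 11.56 cm to the right of lens 2 — a virtual object — so d_o2 = −11.56 cm.
Lens 2 is diverging, so f₂ = −13.0 cm.
Lens 2: 1/d_i2 = 1/f₂ − 1/d_o2 = 1/(-13.0) − 1/(-11.56) = 0.009582, so d_i2 = 104 cm.
The final image is real, 104 cm to the right of lens 2 (overall magnification ≈ -4.7).

104 cm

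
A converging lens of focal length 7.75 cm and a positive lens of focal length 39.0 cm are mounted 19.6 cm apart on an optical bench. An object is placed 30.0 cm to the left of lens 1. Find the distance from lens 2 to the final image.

12.0 cm

Lens 1: 1/d_i1 = 1/f₁ − 1/d_o1 = 1/(7.75) − 1/(30.0) = 0.09570, so d_i1 = 10.45 cm.
The intermediate image is 10.45 cm to the right of lens 1, which is 19.6 − (10.45) = 9.150 cm to the left of lens 2, so d_o2 = +9.150 cm.
Lens 2: 1/d_i2 = 1/f₂ − 1/d_o2 = 1/(39.0) − 1/(9.150) = -0.08365, so d_i2 = -12.0 cm.
The final image is virtual, 12.0 cm to the left of lens 2 (overall magnification ≈ -0.46).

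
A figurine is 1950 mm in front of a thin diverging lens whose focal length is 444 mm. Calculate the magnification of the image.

For a diverging lens, f = -444 mm.
1/d_i = 1/f − 1/d_o = 1/(-444.0) − 1/(1950) = -0.002765, so d_i = -361.7 mm.
m = −d_i/d_o = −(-361.7)/(1950) = +0.185.
The image is virtual, upright and reduced, on the same side as the object.

m = +0.185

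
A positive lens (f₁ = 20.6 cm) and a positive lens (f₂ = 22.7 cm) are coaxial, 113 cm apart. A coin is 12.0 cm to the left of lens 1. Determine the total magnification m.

Lens 1: 1/d_i1 = 1/(20.6) − 1/(12.0) = -0.03479, so d_i1 = -28.74 cm; m₁ = −d_i1/d_o1 = +2.395.
d_o2 = 113 − (-28.74) = 141.7 cm.
Lens 2: 1/d_i2 = 1/(22.7) − 1/(141.7) = 0.03700, so d_i2 = 27.03 cm; m₂ = −d_i2/d_o2 = -0.1908.
m = m₁·m₂ = (+2.395)(-0.1908) = -0.457.

m = -0.457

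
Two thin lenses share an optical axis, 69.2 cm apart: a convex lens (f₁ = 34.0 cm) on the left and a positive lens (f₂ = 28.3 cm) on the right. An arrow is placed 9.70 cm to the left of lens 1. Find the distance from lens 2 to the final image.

Lens 1: 1/d_i1 = 1/f₁ − 1/d_o1 = 1/(34.0) − 1/(9.70) = -0.07368, so d_i1 = -13.57 cm.
The intermediate image is 13.57 cm to the left of lens 1 (virtual), which is 69.2 − (-13.57) = 82.77 cm to the left of lens 2, so d_o2 = +82.77 cm.
Lens 2: 1/d_i2 = 1/f₂ − 1/d_o2 = 1/(28.3) − 1/(82.77) = 0.02325, so d_i2 = 43.0 cm.
The final image is real, 43.0 cm to the right of lens 2 (overall magnification ≈ -0.73).

43.0 cm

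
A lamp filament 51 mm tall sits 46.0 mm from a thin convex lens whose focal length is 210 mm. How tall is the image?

65.3 mm

1/d_i = 1/f − 1/d_o = 1/(210.0) − 1/(46.0) = -0.01698, so d_i = -58.90 mm.
m = −d_i/d_o = +1.280.
|h_i| = |m|·h_o = 1.280 × 51 = 65.3 mm. The image is virtual, upright and enlarged, on the same side as the object.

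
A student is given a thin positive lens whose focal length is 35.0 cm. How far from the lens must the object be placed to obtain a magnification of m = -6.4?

40.5 cm

m = −d_i/d_o ⇒ d_i = −m·d_o.
1/f = 1/d_o + 1/d_i = 1/d_o − 1/(m·d_o) = (1 − 1/m)/d_o, so d_o = f(1 − 1/m) = (35.00)(1 − 1/(-6.4)) = 40.5 cm.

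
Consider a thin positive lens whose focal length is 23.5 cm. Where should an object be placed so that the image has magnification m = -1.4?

m = −d_i/d_o ⇒ d_i = −m·d_o.
1/f = 1/d_o + 1/d_i = 1/d_o − 1/(m·d_o) = (1 − 1/m)/d_o, so d_o = f(1 − 1/m) = (23.50)(1 − 1/(-1.4)) = 40.3 cm.

40.3 cm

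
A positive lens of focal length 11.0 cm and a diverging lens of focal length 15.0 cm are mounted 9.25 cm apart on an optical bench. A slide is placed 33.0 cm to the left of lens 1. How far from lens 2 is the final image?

14.0 cm

Lens 1: 1/d_i1 = 1/f₁ − 1/d_o1 = 1/(11.0) − 1/(33.0) = 0.06061, so d_i1 = 16.50 cm.
The intermediate image is 16.50 cm to the right of lens 1, which lies 7.250 cm to the right of lens 2 — a virtual object — so d_o2 = −7.250 cm.
Lens 2 is diverging, so f₂ = −15.0 cm.
Lens 2: 1/d_i2 = 1/f₂ − 1/d_o2 = 1/(-15.0) − 1/(-7.250) = 0.07126, so d_i2 = 14.0 cm.
The final image is real, 14.0 cm to the right of lens 2 (overall magnification ≈ -0.97).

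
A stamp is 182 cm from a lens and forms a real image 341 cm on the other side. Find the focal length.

f = 119 cm (converging)

Real image ⇒ d_i = +341 cm.
1/f = 1/d_o + 1/d_i = 1/(182) + 1/(341) = 0.008427, so f = 119 cm.
Since f is positive, the lens is converging.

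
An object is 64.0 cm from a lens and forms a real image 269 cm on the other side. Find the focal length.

f = 51.7 cm (converging)

Real image ⇒ d_i = +269 cm.
1/f = 1/d_o + 1/d_i = 1/(64.0) + 1/(269) = 0.01934, so f = 51.7 cm.
Since f is positive, the lens is converging.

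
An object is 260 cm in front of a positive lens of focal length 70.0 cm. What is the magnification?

m = -0.368

1/d_i = 1/f − 1/d_o = 1/(70.00) − 1/(260) = 0.01044, so d_i = 95.79 cm.
m = −d_i/d_o = −(95.79)/(260) = -0.368.
The image is real, inverted and reduced, on the far side of the lens.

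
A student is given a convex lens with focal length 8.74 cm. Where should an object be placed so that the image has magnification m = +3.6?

6.31 cm

m = −d_i/d_o ⇒ d_i = −m·d_o.
1/f = 1/d_o + 1/d_i = 1/d_o − 1/(m·d_o) = (1 − 1/m)/d_o, so d_o = f(1 − 1/m) = (8.740)(1 − 1/(+3.6)) = 6.31 cm.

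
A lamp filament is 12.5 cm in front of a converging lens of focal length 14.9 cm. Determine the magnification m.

m = +6.21

1/d_i = 1/f − 1/d_o = 1/(14.90) − 1/(12.5) = -0.01289, so d_i = -77.60 cm.
m = −d_i/d_o = −(-77.60)/(12.5) = +6.21.
The image is virtual, upright and enlarged, on the same side as the object.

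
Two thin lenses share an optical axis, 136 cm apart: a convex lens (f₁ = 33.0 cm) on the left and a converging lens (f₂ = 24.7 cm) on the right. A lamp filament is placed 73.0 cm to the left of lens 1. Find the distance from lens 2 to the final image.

Lens 1: 1/d_i1 = 1/f₁ − 1/d_o1 = 1/(33.0) − 1/(73.0) = 0.01660, so d_i1 = 60.23 cm.
The intermediate image is 60.23 cm to the right of lens 1, which is 136 − (60.23) = 75.77 cm to the left of lens 2, so d_o2 = +75.77 cm.
Lens 2: 1/d_i2 = 1/f₂ − 1/d_o2 = 1/(24.7) − 1/(75.77) = 0.02729, so d_i2 = 36.6 cm.
The final image is real, 36.6 cm to the right of lens 2 (overall magnification ≈ 0.40).

36.6 cm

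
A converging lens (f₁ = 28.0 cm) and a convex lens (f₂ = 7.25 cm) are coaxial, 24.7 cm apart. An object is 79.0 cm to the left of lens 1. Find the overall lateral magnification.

m = -0.154

Lens 1: 1/d_i1 = 1/(28.0) − 1/(79.0) = 0.02306, so d_i1 = 43.37 cm; m₁ = −d_i1/d_o1 = -0.5490.
d_o2 = 24.7 − (43.37) = -18.67 cm (virtual object).
Lens 2: 1/d_i2 = 1/(7.25) − 1/(-18.67) = 0.1915, so d_i2 = 5.222 cm; m₂ = −d_i2/d_o2 = +0.2797.
m = m₁·m₂ = (-0.5490)(+0.2797) = -0.154.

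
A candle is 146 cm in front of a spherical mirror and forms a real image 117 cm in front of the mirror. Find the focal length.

Real image ⇒ d_i = +117 cm.
1/f = 1/d_o + 1/d_i = 1/(146) + 1/(117) = 0.01540, so f = 65.0 cm.
Since f is positive, the spherical mirror is concave.

f = 65.0 cm (concave)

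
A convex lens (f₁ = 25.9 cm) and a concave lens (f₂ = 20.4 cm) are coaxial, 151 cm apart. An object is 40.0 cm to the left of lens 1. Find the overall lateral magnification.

m = -0.383

Lens 1: 1/d_i1 = 1/(25.9) − 1/(40.0) = 0.01361, so d_i1 = 73.48 cm; m₁ = −d_i1/d_o1 = -1.837.
d_o2 = 151 − (73.48) = 77.52 cm.
f₂ = −20.4 cm (diverging).
Lens 2: 1/d_i2 = 1/(-20.4) − 1/(77.52) = -0.06192, so d_i2 = -16.15 cm; m₂ = −d_i2/d_o2 = +0.2083.
m = m₁·m₂ = (-1.837)(+0.2083) = -0.383.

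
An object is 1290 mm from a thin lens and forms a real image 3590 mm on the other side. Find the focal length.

f = 949 mm (converging)

Real image ⇒ d_i = +3590 mm.
1/f = 1/d_o + 1/d_i = 1/(1290) + 1/(3590) = 0.001054, so f = 949 mm.
Since f is positive, the thin lens is converging.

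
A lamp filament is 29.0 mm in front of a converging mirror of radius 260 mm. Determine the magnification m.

m = +1.29

f = R/2 = 260/2 = 130.0 mm.
1/d_i = 1/f − 1/d_o = 1/(130.0) − 1/(29.0) = -0.02679, so d_i = -37.33 mm.
m = −d_i/d_o = −(-37.33)/(29.0) = +1.29.
The image is virtual, upright and enlarged, behind the mirror.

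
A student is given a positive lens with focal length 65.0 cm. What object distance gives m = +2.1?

34.0 cm

m = −d_i/d_o ⇒ d_i = −m·d_o.
1/f = 1/d_o + 1/d_i = 1/d_o − 1/(m·d_o) = (1 − 1/m)/d_o, so d_o = f(1 − 1/m) = (65.00)(1 − 1/(+2.1)) = 34.0 cm.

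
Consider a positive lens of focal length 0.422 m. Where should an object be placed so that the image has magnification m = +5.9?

0.350 m

m = −d_i/d_o ⇒ d_i = −m·d_o.
1/f = 1/d_o + 1/d_i = 1/d_o − 1/(m·d_o) = (1 − 1/m)/d_o, so d_o = f(1 − 1/m) = (0.4220)(1 − 1/(+5.9)) = 0.350 m.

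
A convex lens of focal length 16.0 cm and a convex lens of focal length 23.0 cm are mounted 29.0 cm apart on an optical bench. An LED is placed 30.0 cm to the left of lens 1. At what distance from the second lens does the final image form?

Lens 1: 1/d_i1 = 1/f₁ − 1/d_o1 = 1/(16.0) − 1/(30.0) = 0.02917, so d_i1 = 34.29 cm.
The intermediate image is 34.29 cm to the right of lens 1, which lies 5.290 cm to the right of lens 2 — a virtual object — so d_o2 = −5.290 cm.
Lens 2: 1/d_i2 = 1/f₂ − 1/d_o2 = 1/(23.0) − 1/(-5.290) = 0.2325, so d_i2 = 4.30 cm.
The final image is real, 4.30 cm to the right of lens 2 (overall magnification ≈ -0.93).

4.30 cm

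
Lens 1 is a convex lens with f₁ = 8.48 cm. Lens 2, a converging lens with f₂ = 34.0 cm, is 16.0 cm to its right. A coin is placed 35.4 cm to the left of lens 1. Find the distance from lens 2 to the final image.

5.66 cm

Lens 1: 1/d_i1 = 1/f₁ − 1/d_o1 = 1/(8.48) − 1/(35.4) = 0.08968, so d_i1 = 11.15 cm.
The intermediate image is 11.15 cm to the right of lens 1, which is 16.0 − (11.15) = 4.850 cm to the left of lens 2, so d_o2 = +4.850 cm.
Lens 2: 1/d_i2 = 1/f₂ − 1/d_o2 = 1/(34.0) − 1/(4.850) = -0.1768, so d_i2 = -5.66 cm.
The final image is virtual, 5.66 cm to the left of lens 2 (overall magnification ≈ -0.37).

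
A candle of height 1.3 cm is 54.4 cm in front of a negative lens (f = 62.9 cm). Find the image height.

0.697 cm

For a negative lens, f = -62.9 cm.
1/d_i = 1/f − 1/d_o = 1/(-62.90) − 1/(54.4) = -0.03428, so d_i = -29.17 cm.
m = −d_i/d_o = +0.5362.
|h_i| = |m|·h_o = 0.5362 × 1.3 = 0.697 cm. The image is virtual, upright and reduced, on the same side as the object.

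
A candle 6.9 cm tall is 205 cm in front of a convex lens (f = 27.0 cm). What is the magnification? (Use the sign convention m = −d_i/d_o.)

m = -0.152

1/d_i = 1/f − 1/d_o = 1/(27.00) − 1/(205) = 0.03216, so d_i = 31.10 cm.
m = −d_i/d_o = −(31.10)/(205) = -0.152.
The image is real, inverted and reduced, on the far side of the lens.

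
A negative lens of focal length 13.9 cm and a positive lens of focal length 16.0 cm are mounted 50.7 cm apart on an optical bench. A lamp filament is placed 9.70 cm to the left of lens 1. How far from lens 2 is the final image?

Lens 1 is diverging, so f₁ = −13.9 cm.
Lens 1: 1/d_i1 = 1/f₁ − 1/d_o1 = 1/(-13.9) − 1/(9.70) = -0.1750, so d_i1 = -5.713 cm.
The intermediate image is 5.713 cm to the left of lens 1 (virtual), which is 50.7 − (-5.713) = 56.41 cm to the left of lens 2, so d_o2 = +56.41 cm.
Lens 2: 1/d_i2 = 1/f₂ − 1/d_o2 = 1/(16.0) − 1/(56.41) = 0.04477, so d_i2 = 22.3 cm.
The final image is real, 22.3 cm to the right of lens 2 (overall magnification ≈ -0.23).

22.3 cm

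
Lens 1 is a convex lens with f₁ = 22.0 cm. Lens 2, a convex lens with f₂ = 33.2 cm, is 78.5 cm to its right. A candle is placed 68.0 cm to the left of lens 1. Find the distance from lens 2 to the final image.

119 cm

Lens 1: 1/d_i1 = 1/f₁ − 1/d_o1 = 1/(22.0) − 1/(68.0) = 0.03075, so d_i1 = 32.52 cm.
The intermediate image is 32.52 cm to the right of lens 1, which is 78.5 − (32.52) = 45.98 cm to the left of lens 2, so d_o2 = +45.98 cm.
Lens 2: 1/d_i2 = 1/f₂ − 1/d_o2 = 1/(33.2) − 1/(45.98) = 0.008372, so d_i2 = 119 cm.
The final image is real, 119 cm to the right of lens 2 (overall magnification ≈ 1.2).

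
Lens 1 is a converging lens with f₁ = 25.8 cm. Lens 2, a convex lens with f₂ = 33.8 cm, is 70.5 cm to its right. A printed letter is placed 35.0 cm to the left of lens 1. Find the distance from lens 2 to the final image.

Lens 1: 1/d_i1 = 1/f₁ − 1/d_o1 = 1/(25.8) − 1/(35.0) = 0.01019, so d_i1 = 98.15 cm.
The intermediate image is 98.15 cm to the right of lens 1, which lies 27.65 cm to the right of lens 2 — a virtual object — so d_o2 = −27.65 cm.
Lens 2: 1/d_i2 = 1/f₂ − 1/d_o2 = 1/(33.8) − 1/(-27.65) = 0.06575, so d_i2 = 15.2 cm.
The final image is real, 15.2 cm to the right of lens 2 (overall magnification ≈ -1.5).

15.2 cm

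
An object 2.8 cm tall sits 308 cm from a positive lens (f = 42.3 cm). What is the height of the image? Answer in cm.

0.446 cm

1/d_i = 1/f − 1/d_o = 1/(42.30) − 1/(308) = 0.02039, so d_i = 49.03 cm.
m = −d_i/d_o = -0.1592.
|h_i| = |m|·h_o = 0.1592 × 2.8 = 0.446 cm. The image is real, inverted and reduced, on the far side of the lens.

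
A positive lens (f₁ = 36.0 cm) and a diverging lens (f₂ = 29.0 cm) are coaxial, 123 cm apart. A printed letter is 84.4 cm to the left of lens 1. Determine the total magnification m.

Lens 1: 1/d_i1 = 1/(36.0) − 1/(84.4) = 0.01593, so d_i1 = 62.78 cm; m₁ = −d_i1/d_o1 = -0.7438.
d_o2 = 123 − (62.78) = 60.22 cm.
f₂ = −29.0 cm (diverging).
Lens 2: 1/d_i2 = 1/(-29.0) − 1/(60.22) = -0.05109, so d_i2 = -19.57 cm; m₂ = −d_i2/d_o2 = +0.3250.
m = m₁·m₂ = (-0.7438)(+0.3250) = -0.242.

m = -0.242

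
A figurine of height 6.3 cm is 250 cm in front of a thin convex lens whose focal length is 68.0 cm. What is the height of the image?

1/d_i = 1/f − 1/d_o = 1/(68.00) − 1/(250) = 0.01071, so d_i = 93.41 cm.
m = −d_i/d_o = -0.3736.
|h_i| = |m|·h_o = 0.3736 × 6.3 = 2.35 cm. The image is real, inverted and reduced, on the far side of the lens.

2.35 cm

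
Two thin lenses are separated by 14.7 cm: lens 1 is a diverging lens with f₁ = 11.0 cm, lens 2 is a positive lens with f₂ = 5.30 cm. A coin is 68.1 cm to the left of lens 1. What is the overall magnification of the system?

f₁ = −11.0 cm (diverging).
Lens 1: 1/d_i1 = 1/(-11.0) − 1/(68.1) = -0.1056, so d_i1 = -9.470 cm; m₁ = −d_i1/d_o1 = +0.1391.
d_o2 = 14.7 − (-9.470) = 24.17 cm.
Lens 2: 1/d_i2 = 1/(5.30) − 1/(24.17) = 0.1473, so d_i2 = 6.789 cm; m₂ = −d_i2/d_o2 = -0.2809.
m = m₁·m₂ = (+0.1391)(-0.2809) = -0.0391.

m = -0.0391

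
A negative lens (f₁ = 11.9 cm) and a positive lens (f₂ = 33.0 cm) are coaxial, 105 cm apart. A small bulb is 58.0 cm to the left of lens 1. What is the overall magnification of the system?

f₁ = −11.9 cm (diverging).
Lens 1: 1/d_i1 = 1/(-11.9) − 1/(58.0) = -0.1013, so d_i1 = -9.874 cm; m₁ = −d_i1/d_o1 = +0.1702.
d_o2 = 105 − (-9.874) = 114.9 cm.
Lens 2: 1/d_i2 = 1/(33.0) − 1/(114.9) = 0.02160, so d_i2 = 46.30 cm; m₂ = −d_i2/d_o2 = -0.4029.
m = m₁·m₂ = (+0.1702)(-0.4029) = -0.0686.

m = -0.0686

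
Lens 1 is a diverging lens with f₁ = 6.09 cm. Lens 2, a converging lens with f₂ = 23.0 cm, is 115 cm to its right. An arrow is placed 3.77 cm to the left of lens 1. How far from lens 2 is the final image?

28.6 cm

Lens 1 is diverging, so f₁ = −6.09 cm.
Lens 1: 1/d_i1 = 1/f₁ − 1/d_o1 = 1/(-6.09) − 1/(3.77) = -0.4295, so d_i1 = -2.329 cm.
The intermediate image is 2.329 cm to the left of lens 1 (virtual), which is 115 − (-2.329) = 117.3 cm to the left of lens 2, so d_o2 = +117.3 cm.
Lens 2: 1/d_i2 = 1/f₂ − 1/d_o2 = 1/(23.0) − 1/(117.3) = 0.03495, so d_i2 = 28.6 cm.
The final image is real, 28.6 cm to the right of lens 2 (overall magnification ≈ -0.15).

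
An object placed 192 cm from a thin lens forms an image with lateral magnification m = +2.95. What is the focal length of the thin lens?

f = 290 cm (converging)

m = −d_i/d_o ⇒ d_i = −m·d_o = −(+2.95)·(192) = -566.4 cm.
1/f = 1/d_o + 1/d_i = 1/(192) + 1/(-566.4) = 0.003443, so f = 290 cm.
Since f is positive, the thin lens is converging.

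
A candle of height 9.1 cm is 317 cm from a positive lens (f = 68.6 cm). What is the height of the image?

1/d_i = 1/f − 1/d_o = 1/(68.60) − 1/(317) = 0.01142, so d_i = 87.55 cm.
m = −d_i/d_o = -0.2762.
|h_i| = |m|·h_o = 0.2762 × 9.1 = 2.51 cm. The image is real, inverted and reduced, on the far side of the lens.

2.51 cm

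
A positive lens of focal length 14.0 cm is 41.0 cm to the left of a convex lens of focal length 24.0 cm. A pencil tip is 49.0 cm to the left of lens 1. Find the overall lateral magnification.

m = -3.69

Lens 1: 1/d_i1 = 1/(14.0) − 1/(49.0) = 0.05102, so d_i1 = 19.60 cm; m₁ = −d_i1/d_o1 = -0.4000.
d_o2 = 41.0 − (19.60) = 21.40 cm.
Lens 2: 1/d_i2 = 1/(24.0) − 1/(21.40) = -0.005062, so d_i2 = -197.5 cm; m₂ = −d_i2/d_o2 = +9.231.
m = m₁·m₂ = (-0.4000)(+9.231) = -3.69.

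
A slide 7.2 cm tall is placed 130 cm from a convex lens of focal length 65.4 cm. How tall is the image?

7.29 cm

1/d_i = 1/f − 1/d_o = 1/(65.40) − 1/(130) = 0.007598, so d_i = 131.6 cm.
m = −d_i/d_o = -1.012.
|h_i| = |m|·h_o = 1.012 × 7.2 = 7.29 cm. The image is real, inverted and enlarged, on the far side of the lens.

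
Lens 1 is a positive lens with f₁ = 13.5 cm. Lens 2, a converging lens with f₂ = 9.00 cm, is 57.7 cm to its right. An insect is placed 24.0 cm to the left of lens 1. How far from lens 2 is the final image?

13.5 cm

Lens 1: 1/d_i1 = 1/f₁ − 1/d_o1 = 1/(13.5) − 1/(24.0) = 0.03241, so d_i1 = 30.86 cm.
The intermediate image is 30.86 cm to the right of lens 1, which is 57.7 − (30.86) = 26.84 cm to the left of lens 2, so d_o2 = +26.84 cm.
Lens 2: 1/d_i2 = 1/f₂ − 1/d_o2 = 1/(9.00) − 1/(26.84) = 0.07385, so d_i2 = 13.5 cm.
The final image is real, 13.5 cm to the right of lens 2 (overall magnification ≈ 0.65).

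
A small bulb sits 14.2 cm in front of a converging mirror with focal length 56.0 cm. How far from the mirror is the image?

19.0 cm

Mirror equation: 1/q = 1/f − 1/p = 1/(56.00) − 1/(14.2) = 0.01786 − 0.07042 = -0.05257, so q = -19.0 cm.
The image is virtual, upright and enlarged, behind the mirror.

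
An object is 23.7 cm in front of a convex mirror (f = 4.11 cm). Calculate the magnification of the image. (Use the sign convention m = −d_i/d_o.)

m = +0.148

For a convex mirror, f = -4.11 cm.
1/d_i = 1/f − 1/d_o = 1/(-4.110) − 1/(23.7) = -0.2855, so d_i = -3.503 cm.
m = −d_i/d_o = −(-3.503)/(23.7) = +0.148.
The image is virtual, upright and reduced, behind the mirror.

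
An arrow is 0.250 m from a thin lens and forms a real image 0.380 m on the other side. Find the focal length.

f = 0.151 m (converging)

Real image ⇒ d_i = +0.380 m.
1/f = 1/d_o + 1/d_i = 1/(0.250) + 1/(0.380) = 6.632, so f = 0.151 m.
Since f is positive, the thin lens is converging.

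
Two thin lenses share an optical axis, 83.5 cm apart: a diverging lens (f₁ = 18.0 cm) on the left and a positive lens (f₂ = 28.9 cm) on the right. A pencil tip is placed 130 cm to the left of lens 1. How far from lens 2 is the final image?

40.8 cm

Lens 1 is diverging, so f₁ = −18.0 cm.
Lens 1: 1/d_i1 = 1/f₁ − 1/d_o1 = 1/(-18.0) − 1/(130) = -0.06325, so d_i1 = -15.81 cm.
The intermediate image is 15.81 cm to the left of lens 1 (virtual), which is 83.5 − (-15.81) = 99.31 cm to the left of lens 2, so d_o2 = +99.31 cm.
Lens 2: 1/d_i2 = 1/f₂ − 1/d_o2 = 1/(28.9) − 1/(99.31) = 0.02453, so d_i2 = 40.8 cm.
The final image is real, 40.8 cm to the right of lens 2 (overall magnification ≈ -0.050).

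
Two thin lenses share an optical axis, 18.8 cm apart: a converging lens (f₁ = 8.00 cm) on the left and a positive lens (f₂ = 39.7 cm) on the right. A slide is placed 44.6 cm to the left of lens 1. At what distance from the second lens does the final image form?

Lens 1: 1/d_i1 = 1/f₁ − 1/d_o1 = 1/(8.00) − 1/(44.6) = 0.1026, so d_i1 = 9.749 cm.
The intermediate image is 9.749 cm to the right of lens 1, which is 18.8 − (9.749) = 9.051 cm to the left of lens 2, so d_o2 = +9.051 cm.
Lens 2: 1/d_i2 = 1/f₂ − 1/d_o2 = 1/(39.7) − 1/(9.051) = -0.08530, so d_i2 = -11.7 cm.
The final image is virtual, 11.7 cm to the left of lens 2 (overall magnification ≈ -0.28).

11.7 cm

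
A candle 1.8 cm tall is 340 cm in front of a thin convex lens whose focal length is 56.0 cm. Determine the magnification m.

m = -0.197

1/d_i = 1/f − 1/d_o = 1/(56.00) − 1/(340) = 0.01492, so d_i = 67.04 cm.
m = −d_i/d_o = −(67.04)/(340) = -0.197.
The image is real, inverted and reduced, on the far side of the lens.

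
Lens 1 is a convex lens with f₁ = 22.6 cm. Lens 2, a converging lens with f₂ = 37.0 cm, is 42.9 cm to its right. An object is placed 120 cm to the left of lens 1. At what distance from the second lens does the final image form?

25.4 cm

Lens 1: 1/d_i1 = 1/f₁ − 1/d_o1 = 1/(22.6) − 1/(120) = 0.03591, so d_i1 = 27.84 cm.
The intermediate image is 27.84 cm to the right of lens 1, which is 42.9 − (27.84) = 15.06 cm to the left of lens 2, so d_o2 = +15.06 cm.
Lens 2: 1/d_i2 = 1/f₂ − 1/d_o2 = 1/(37.0) − 1/(15.06) = -0.03937, so d_i2 = -25.4 cm.
The final image is virtual, 25.4 cm to the left of lens 2 (overall magnification ≈ -0.39).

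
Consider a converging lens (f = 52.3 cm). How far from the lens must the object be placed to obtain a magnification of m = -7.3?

m = −d_i/d_o ⇒ d_i = −m·d_o.
1/f = 1/d_o + 1/d_i = 1/d_o − 1/(m·d_o) = (1 − 1/m)/d_o, so d_o = f(1 − 1/m) = (52.30)(1 − 1/(-7.3)) = 59.5 cm.

59.5 cm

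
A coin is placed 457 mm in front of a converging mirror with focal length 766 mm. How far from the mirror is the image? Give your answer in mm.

1130 mm

Mirror equation: 1/d_i = 1/f − 1/d_o = 1/(766.0) − 1/(457) = 0.001305 − 0.002188 = -0.0008827, so d_i = -1130 mm.
The image is virtual, upright and enlarged, behind the mirror.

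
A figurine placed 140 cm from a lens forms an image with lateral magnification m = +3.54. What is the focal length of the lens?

f = 195 cm (converging)

m = −d_i/d_o ⇒ d_i = −m·d_o = −(+3.54)·(140) = -495.6 cm.
1/f = 1/d_o + 1/d_i = 1/(140) + 1/(-495.6) = 0.005125, so f = 195 cm.
Since f is positive, the lens is converging.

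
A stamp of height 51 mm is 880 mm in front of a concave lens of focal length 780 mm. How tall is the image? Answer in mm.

For a concave lens, f = -780 mm.
1/d_i = 1/f − 1/d_o = 1/(-780.0) − 1/(880) = -0.002418, so d_i = -413.5 mm.
m = −d_i/d_o = +0.4699.
|h_i| = |m|·h_o = 0.4699 × 51 = 24.0 mm. The image is virtual, upright and reduced, on the same side as the object.

24.0 mm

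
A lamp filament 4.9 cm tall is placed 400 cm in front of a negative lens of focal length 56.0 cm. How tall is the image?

0.602 cm

For a negative lens, f = -56.0 cm.
1/d_i = 1/f − 1/d_o = 1/(-56.00) − 1/(400) = -0.02036, so d_i = -49.12 cm.
m = −d_i/d_o = +0.1228.
|h_i| = |m|·h_o = 0.1228 × 4.9 = 0.602 cm. The image is virtual, upright and reduced, on the same side as the object.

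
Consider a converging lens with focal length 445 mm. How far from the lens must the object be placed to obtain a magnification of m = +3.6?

m = −d_i/d_o ⇒ d_i = −m·d_o.
1/f = 1/d_o + 1/d_i = 1/d_o − 1/(m·d_o) = (1 − 1/m)/d_o, so d_o = f(1 − 1/m) = (445.0)(1 − 1/(+3.6)) = 321 mm.

321 mm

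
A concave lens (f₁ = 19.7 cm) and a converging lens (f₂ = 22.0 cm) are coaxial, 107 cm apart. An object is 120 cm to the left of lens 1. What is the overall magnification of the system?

f₁ = −19.7 cm (diverging).
Lens 1: 1/d_i1 = 1/(-19.7) − 1/(120) = -0.05909, so d_i1 = -16.92 cm; m₁ = −d_i1/d_o1 = +0.1410.
d_o2 = 107 − (-16.92) = 123.9 cm.
Lens 2: 1/d_i2 = 1/(22.0) − 1/(123.9) = 0.03738, so d_i2 = 26.75 cm; m₂ = −d_i2/d_o2 = -0.2159.
m = m₁·m₂ = (+0.1410)(-0.2159) = -0.0304.

m = -0.0304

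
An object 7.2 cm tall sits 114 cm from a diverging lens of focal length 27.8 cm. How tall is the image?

For a diverging lens, f = -27.8 cm.
1/d_i = 1/f − 1/d_o = 1/(-27.80) − 1/(114) = -0.04474, so d_i = -22.35 cm.
m = −d_i/d_o = +0.1961.
|h_i| = |m|·h_o = 0.1961 × 7.2 = 1.41 cm. The image is virtual, upright and reduced, on the same side as the object.

1.41 cm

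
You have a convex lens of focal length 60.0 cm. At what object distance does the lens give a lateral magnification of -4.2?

m = −d_i/d_o ⇒ d_i = −m·d_o.
1/f = 1/d_o + 1/d_i = 1/d_o − 1/(m·d_o) = (1 − 1/m)/d_o, so d_o = f(1 − 1/m) = (60.00)(1 − 1/(-4.2)) = 74.3 cm.

74.3 cm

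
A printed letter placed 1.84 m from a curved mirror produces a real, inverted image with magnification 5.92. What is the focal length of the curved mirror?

m = −d_i/d_o ⇒ d_i = −m·d_o = −(-5.92)·(1.84) = 10.89 m.
1/f = 1/d_o + 1/d_i = 1/(1.84) + 1/(10.89) = 0.6353, so f = 1.57 m.
Since f is positive, the curved mirror is concave.

f = 1.57 m (concave)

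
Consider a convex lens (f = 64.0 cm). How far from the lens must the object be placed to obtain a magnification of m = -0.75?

149 cm

m = −d_i/d_o ⇒ d_i = −m·d_o.
1/f = 1/d_o + 1/d_i = 1/d_o − 1/(m·d_o) = (1 − 1/m)/d_o, so d_o = f(1 − 1/m) = (64.00)(1 − 1/(-0.75)) = 149 cm.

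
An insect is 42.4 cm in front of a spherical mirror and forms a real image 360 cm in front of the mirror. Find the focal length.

f = 37.9 cm (concave)

Real image ⇒ d_i = +360 cm.
1/f = 1/d_o + 1/d_i = 1/(42.4) + 1/(360) = 0.02636, so f = 37.9 cm.
Since f is positive, the spherical mirror is concave.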